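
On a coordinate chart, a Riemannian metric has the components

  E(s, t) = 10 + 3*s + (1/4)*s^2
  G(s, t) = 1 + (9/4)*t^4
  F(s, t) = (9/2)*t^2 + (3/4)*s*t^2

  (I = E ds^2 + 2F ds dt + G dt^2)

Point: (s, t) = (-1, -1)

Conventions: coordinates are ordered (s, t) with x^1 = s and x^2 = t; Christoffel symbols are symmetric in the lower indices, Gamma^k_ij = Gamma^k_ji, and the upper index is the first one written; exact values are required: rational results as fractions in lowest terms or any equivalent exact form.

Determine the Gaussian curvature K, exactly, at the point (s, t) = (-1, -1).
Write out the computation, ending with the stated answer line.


E = 29/4, F = 15/4, G = 13/4, EG - F^2 = 19/2 at the point
E_s = 5/2, E_t = 0, F_s = 3/4, F_t = -15/2, G_s = 0, G_t = -9
E_tt = 0, F_st = -3/2, G_ss = 0
Apply the Brioschi formula K = (det M1 - det M2)/(EG - F^2)^2 over the derivative matrices of E, F, G.
M1 = [[-E_tt/2 + F_st - G_ss/2, E_s/2, F_s - E_t/2], [F_t - G_s/2, E, F], [G_t/2, F, G]] = [[-3/2, 5/4, 3/4], [-15/2, 29/4, 15/4], [-9/2, 15/4, 13/4]]; det M1 = -3/2
M2 = [[0, E_t/2, G_s/2], [E_t/2, E, F], [G_s/2, F, G]] = [[0, 0, 0], [0, 29/4, 15/4], [0, 15/4, 13/4]]; det M2 = 0
det M1 - det M2 = -3/2; K = -3/2 / (19/2)^2 = -6/361

Answer: K = -6/361


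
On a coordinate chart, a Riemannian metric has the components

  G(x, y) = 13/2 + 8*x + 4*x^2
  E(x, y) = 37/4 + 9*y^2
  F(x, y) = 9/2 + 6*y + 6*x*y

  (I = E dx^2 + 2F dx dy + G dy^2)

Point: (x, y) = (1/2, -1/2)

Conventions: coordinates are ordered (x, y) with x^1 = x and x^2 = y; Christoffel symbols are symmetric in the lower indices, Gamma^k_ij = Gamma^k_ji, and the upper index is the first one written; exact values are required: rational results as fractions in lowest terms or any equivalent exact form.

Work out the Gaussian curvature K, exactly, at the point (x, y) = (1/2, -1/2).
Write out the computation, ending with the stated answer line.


E = 23/2, F = 0, G = 23/2, EG - F^2 = 529/4 at the point
E_x = 0, E_y = -9, F_x = -3, F_y = 9, G_x = 12, G_y = 0
E_yy = 18, F_xy = 6, G_xx = 8
Using the Brioschi determinant formula for K from the metric derivatives:
M1 = [[-E_yy/2 + F_xy - G_xx/2, E_x/2, F_x - E_y/2], [F_y - G_x/2, E, F], [G_y/2, F, G]] = [[-7, 0, 3/2], [3, 23/2, 0], [0, 0, 23/2]]; det M1 = -3703/4
M2 = [[0, E_y/2, G_x/2], [E_y/2, E, F], [G_x/2, F, G]] = [[0, -9/2, 6], [-9/2, 23/2, 0], [6, 0, 23/2]]; det M2 = -5175/8
det M1 - det M2 = -2231/8; K = -2231/8 / (529/4)^2 = -194/12167

Answer: K = -194/12167


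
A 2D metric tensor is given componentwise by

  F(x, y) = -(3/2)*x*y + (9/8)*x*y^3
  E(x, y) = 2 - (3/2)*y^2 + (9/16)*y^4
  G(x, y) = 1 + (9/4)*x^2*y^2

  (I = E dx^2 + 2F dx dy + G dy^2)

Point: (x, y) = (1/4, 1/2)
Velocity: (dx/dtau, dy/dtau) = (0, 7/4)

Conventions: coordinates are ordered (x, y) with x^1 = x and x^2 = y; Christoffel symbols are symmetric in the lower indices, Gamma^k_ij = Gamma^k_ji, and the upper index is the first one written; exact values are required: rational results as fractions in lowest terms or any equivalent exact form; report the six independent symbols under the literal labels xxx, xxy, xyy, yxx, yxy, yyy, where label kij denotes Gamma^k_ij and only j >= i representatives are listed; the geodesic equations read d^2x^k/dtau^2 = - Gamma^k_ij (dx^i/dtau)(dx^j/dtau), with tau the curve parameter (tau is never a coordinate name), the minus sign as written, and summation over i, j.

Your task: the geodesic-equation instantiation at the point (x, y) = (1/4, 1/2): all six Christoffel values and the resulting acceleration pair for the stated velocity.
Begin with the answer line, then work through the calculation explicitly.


Answer: Gamma_xxx = 0, Gamma_xxy = -78/217, Gamma_xyy = -39/217, Gamma_yxx = 0, Gamma_yxy = 18/217, Gamma_yyy = 9/217; accelerations (d^2x/dtau^2, d^2y/dtau^2) = (273/496, -63/496)

E = 425/256, F = -39/256, G = 265/256 at the point
E_x = 0, E_y = -39/32, F_x = -39/64, F_y = -21/128, G_x = 9/32, G_y = 9/64
EG - F^2 = 217/128;  g^inv = (128/217) * [[265/256, 39/256], [39/256, 425/256]]
first-kind symbols [ij,l] = (1/2)(d_i g_jl + d_j g_il - d_l g_ij): [xx,x] = E_x/2 = 0, [xx,y] = F_x - E_y/2 = 0, [xy,x] = E_y/2 = -39/64, [xy,y] = G_x/2 = 9/64, [yy,x] = F_y - G_x/2 = -39/128, [yy,y] = G_y/2 = 9/128
Gamma^x_ij = (G*[ij,x] - F*[ij,y])/(EG - F^2), Gamma^y_ij = (E*[ij,y] - F*[ij,x])/(EG - F^2)
Gamma_xxx = 0, Gamma_xxy = -78/217, Gamma_xyy = -39/217, Gamma_yxx = 0, Gamma_yxy = 18/217, Gamma_yyy = 9/217
d^2x/dtau^2 = -(Gamma_xxx*(0)^2 + 2*Gamma_xxy*(0)*(7/4) + Gamma_xyy*(7/4)^2) = 273/496
d^2y/dtau^2 = -(Gamma_yxx*(0)^2 + 2*Gamma_yxy*(0)*(7/4) + Gamma_yyy*(7/4)^2) = -63/496


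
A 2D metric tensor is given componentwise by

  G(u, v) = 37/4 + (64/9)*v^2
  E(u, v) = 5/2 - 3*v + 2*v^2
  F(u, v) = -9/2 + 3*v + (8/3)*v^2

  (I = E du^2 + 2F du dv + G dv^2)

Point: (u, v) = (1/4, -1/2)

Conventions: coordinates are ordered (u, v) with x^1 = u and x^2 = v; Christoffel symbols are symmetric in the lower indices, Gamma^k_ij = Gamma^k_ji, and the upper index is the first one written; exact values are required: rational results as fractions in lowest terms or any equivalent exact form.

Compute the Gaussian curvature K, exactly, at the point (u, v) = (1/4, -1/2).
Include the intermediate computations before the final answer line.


E = 9/2, F = -16/3, G = 397/36, EG - F^2 = 1525/72 at the point
E_u = 0, E_v = -5, F_u = 0, F_v = 1/3, G_u = 0, G_v = -64/9
E_vv = 4, F_uv = 0, G_uu = 0
Brioschi: K = (det M1 - det M2) / (EG - F^2)^2 with the standard first/second-derivative matrices M1, M2.
M1 = [[-E_vv/2 + F_uv - G_uu/2, E_u/2, F_u - E_v/2], [F_v - G_u/2, E, F], [G_v/2, F, G]] = [[-2, 0, 5/2], [1/3, 9/2, -16/3], [-32/9, -16/3, 397/36]]; det M1 = -245/36
M2 = [[0, E_v/2, G_u/2], [E_v/2, E, F], [G_u/2, F, G]] = [[0, -5/2, 0], [-5/2, 9/2, -16/3], [0, -16/3, 397/36]]; det M2 = -9925/144
det M1 - det M2 = 8945/144; K = 8945/144 / (1525/72)^2 = 64404/465125

Answer: K = 64404/465125


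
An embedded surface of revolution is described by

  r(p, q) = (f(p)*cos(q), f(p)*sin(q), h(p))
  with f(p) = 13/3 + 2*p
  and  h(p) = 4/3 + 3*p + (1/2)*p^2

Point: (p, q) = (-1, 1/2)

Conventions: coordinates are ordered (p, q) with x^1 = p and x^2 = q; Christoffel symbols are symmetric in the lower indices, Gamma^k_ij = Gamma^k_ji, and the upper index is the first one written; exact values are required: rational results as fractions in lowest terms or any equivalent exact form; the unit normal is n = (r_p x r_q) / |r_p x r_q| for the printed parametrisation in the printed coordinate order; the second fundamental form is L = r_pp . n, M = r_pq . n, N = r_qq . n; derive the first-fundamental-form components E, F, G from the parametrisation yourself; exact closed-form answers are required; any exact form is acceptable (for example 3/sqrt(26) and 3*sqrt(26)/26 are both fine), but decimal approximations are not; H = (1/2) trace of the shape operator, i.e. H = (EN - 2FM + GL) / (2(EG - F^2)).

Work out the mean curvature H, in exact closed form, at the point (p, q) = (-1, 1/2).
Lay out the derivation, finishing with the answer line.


f = 7/3, f' = 2, f'' = 0, h' = 2, h'' = 1
E = 8, F = 0, G = 49/9; answer radicand W^2 = 8
unnormalised second-form numerators: l = 2, m = 0, n = 14/3; L = l/sqrt(8), and similarly M = m/sqrt(W^2), N = n/sqrt(W^2)
H = (E*n - 2*F*m + G*l) / (2*(EG - F^2)*sqrt(W^2)); E*n - 2*F*m + G*l = 434/9, EG - F^2 = 392/9, so H = (31/56)/sqrt(8)

Answer: H = 31*sqrt(2)/224


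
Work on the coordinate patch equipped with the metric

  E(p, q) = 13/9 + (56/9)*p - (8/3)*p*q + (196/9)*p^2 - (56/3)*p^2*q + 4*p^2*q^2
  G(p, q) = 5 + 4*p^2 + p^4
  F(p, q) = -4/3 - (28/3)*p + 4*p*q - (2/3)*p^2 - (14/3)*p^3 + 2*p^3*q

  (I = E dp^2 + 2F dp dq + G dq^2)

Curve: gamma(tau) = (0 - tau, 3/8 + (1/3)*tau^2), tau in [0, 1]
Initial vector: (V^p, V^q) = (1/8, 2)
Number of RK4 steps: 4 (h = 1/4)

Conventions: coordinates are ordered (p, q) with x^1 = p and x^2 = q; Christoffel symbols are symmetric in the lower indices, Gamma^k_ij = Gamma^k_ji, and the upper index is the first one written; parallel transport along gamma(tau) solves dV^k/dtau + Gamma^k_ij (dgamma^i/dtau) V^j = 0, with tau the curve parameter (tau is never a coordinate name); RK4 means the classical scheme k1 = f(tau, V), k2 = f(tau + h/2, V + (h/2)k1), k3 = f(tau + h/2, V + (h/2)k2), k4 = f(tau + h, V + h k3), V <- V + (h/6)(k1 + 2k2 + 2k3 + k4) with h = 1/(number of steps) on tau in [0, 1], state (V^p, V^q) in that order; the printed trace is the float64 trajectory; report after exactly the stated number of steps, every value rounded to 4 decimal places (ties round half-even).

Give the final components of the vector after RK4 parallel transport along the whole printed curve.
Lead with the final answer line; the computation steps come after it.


Answer: V^p = -0.1225, V^q = 1.4853

gamma'(tau) = (-1, (2/3)*tau); f(tau, V)^k = -Gamma^k_ij(gamma(tau)) gamma'^i(tau) V^j; h = 1/4; intermediate values shown to 6 dp
curve data and Christoffel symbols at the stage parameters:
  tau = 0.000000: gamma = (0.000000, 0.375000), gamma' = (-1.000000, 0.000000); Gamma_ppp = 0.479592, Gamma_ppq = 0.000000, Gamma_pqq = 0.000000, Gamma_qpp = -1.438776, Gamma_qpq = 0.000000, Gamma_qqq = 0.000000
  tau = 0.125000: gamma = (-0.125000, 0.380208), gamma' = (-1.000000, 0.083333); Gamma_ppp = 0.136777, Gamma_ppq = 0.008754, Gamma_pqq = 0.000000, Gamma_qpp = -1.545477, Gamma_qpq = -0.098911, Gamma_qqq = 0.000000
  tau = 0.250000: gamma = (-0.250000, 0.395833), gamma' = (-1.000000, 0.166667); Gamma_ppp = -0.218997, Gamma_ppq = -0.028258, Gamma_pqq = 0.000000, Gamma_qpp = -1.495219, Gamma_qpq = -0.192932, Gamma_qqq = 0.000000
  tau = 0.375000: gamma = (-0.375000, 0.421875), gamma' = (-1.000000, 0.250000); Gamma_ppp = -0.475151, Gamma_ppq = -0.093218, Gamma_pqq = 0.000000, Gamma_qpp = -1.326229, Gamma_qpq = -0.260187, Gamma_qqq = 0.000000
  tau = 0.500000: gamma = (-0.500000, 0.458333), gamma' = (-1.000000, 0.333333); Gamma_ppp = -0.602354, Gamma_ppq = -0.160628, Gamma_pqq = 0.000000, Gamma_qpp = -1.121625, Gamma_qpq = -0.299100, Gamma_qqq = 0.000000
  tau = 0.625000: gamma = (-0.625000, 0.505208), gamma' = (-1.000000, 0.416667); Gamma_ppp = -0.633943, Gamma_ppq = -0.216733, Gamma_pqq = 0.000000, Gamma_qpp = -0.936379, Gamma_qpq = -0.320130, Gamma_qqq = 0.000000
  tau = 0.750000: gamma = (-0.750000, 0.562500), gamma' = (-1.000000, 0.500000); Gamma_ppp = -0.611413, Gamma_ppq = -0.258951, Gamma_pqq = 0.000000, Gamma_qpp = -0.787474, Gamma_qpq = -0.333518, Gamma_qqq = 0.000000
  tau = 0.875000: gamma = (-0.875000, 0.630208), gamma' = (-1.000000, 0.583333); Gamma_ppp = -0.562861, Gamma_ppq = -0.289176, Gamma_pqq = 0.000000, Gamma_qpp = -0.672773, Gamma_qpq = -0.345645, Gamma_qqq = 0.000000
  tau = 1.000000: gamma = (-1.000000, 0.708333), gamma' = (-1.000000, 0.666667); Gamma_ppp = -0.503540, Gamma_ppq = -0.309871, Gamma_pqq = 0.000000, Gamma_qpp = -0.584756, Gamma_qpq = -0.359850, Gamma_qqq = 0.000000
step 0: V^p = 0.1250, V^q = 2.0000
step 1: k1 = (0.059949, -0.179847), k2 = (0.035336, -0.399271), k3 = (0.034677, -0.391829), k4 = (-0.082391, -0.562531); V <- V + (h/6)(k1 + 2k2 + 2k3 + k4): V^p = 0.1299, V^q = 1.9031
step 2: k1 = (-0.081614, -0.557227), k2 = (-0.224999, -0.628010), k3 = (-0.216075, -0.603103), k4 = (-0.323123, -0.601677); V <- V + (h/6)(k1 + 2k2 + 2k3 + k4): V^p = 0.0763, V^q = 1.7523
step 3: k1 = (-0.323325, -0.602053), k2 = (-0.382959, -0.565657), k3 = (-0.379892, -0.561128), k4 = (-0.408415, -0.526022); V <- V + (h/6)(k1 + 2k2 + 2k3 + k4): V^p = -0.0178, V^q = 1.6114
step 4: k1 = (-0.408695, -0.526382), k2 = (-0.419794, -0.501769), k3 = (-0.420137, -0.502179), k4 = (-0.423940, -0.492317); V <- V + (h/6)(k1 + 2k2 + 2k3 + k4): V^p = -0.1225, V^q = 1.4853


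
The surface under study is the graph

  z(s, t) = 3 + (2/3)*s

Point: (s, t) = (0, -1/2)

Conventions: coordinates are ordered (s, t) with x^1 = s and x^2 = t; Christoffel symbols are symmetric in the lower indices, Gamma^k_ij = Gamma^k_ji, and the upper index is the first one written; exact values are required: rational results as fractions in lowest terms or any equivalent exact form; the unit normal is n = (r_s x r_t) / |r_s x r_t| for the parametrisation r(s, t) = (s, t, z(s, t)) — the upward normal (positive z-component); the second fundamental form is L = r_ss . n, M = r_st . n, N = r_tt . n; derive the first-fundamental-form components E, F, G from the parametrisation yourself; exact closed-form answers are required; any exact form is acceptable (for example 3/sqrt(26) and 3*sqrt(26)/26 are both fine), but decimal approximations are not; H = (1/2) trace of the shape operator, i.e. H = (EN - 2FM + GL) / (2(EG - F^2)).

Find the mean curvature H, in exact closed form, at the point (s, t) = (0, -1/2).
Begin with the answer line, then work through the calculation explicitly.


Answer: H = 0

z_s = 2/3, z_t = 0, z_ss = 0, z_st = 0, z_tt = 0
E = 13/9, F = 0, G = 1; answer radicand W^2 = 13/9
unnormalised second-form numerators: l = 0, m = 0, n = 0; L = l/sqrt(13/9), and similarly M = m/sqrt(W^2), N = n/sqrt(W^2)
H = (E*n - 2*F*m + G*l) / (2*(EG - F^2)*sqrt(W^2)); E*n - 2*F*m + G*l = 0, EG - F^2 = 13/9, so H = (0)/sqrt(13/9)


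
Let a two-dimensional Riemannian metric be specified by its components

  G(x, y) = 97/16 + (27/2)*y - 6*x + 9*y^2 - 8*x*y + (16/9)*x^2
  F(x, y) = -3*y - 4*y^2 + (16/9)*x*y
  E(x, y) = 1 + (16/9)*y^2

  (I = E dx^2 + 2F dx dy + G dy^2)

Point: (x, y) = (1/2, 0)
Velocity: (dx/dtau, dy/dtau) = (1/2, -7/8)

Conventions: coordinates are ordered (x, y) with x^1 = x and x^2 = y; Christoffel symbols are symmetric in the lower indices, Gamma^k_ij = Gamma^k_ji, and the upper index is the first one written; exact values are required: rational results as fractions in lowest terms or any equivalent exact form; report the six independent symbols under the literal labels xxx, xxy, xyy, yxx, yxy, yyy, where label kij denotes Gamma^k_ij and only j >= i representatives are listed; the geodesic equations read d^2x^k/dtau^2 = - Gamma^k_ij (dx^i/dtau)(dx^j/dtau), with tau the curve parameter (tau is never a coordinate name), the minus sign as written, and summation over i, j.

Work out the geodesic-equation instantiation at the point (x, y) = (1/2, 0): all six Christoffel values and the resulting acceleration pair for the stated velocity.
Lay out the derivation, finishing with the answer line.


E = 1, F = 0, G = 505/144 at the point
E_x = 0, E_y = 0, F_x = 0, F_y = -19/9, G_x = -38/9, G_y = 19/2
EG - F^2 = 505/144;  g^inv = (144/505) * [[505/144, 0], [0, 1]]
first-kind symbols [ij,l] = (1/2)(d_i g_jl + d_j g_il - d_l g_ij): [xx,x] = E_x/2 = 0, [xx,y] = F_x - E_y/2 = 0, [xy,x] = E_y/2 = 0, [xy,y] = G_x/2 = -19/9, [yy,x] = F_y - G_x/2 = 0, [yy,y] = G_y/2 = 19/4
Gamma^x_ij = (G*[ij,x] - F*[ij,y])/(EG - F^2), Gamma^y_ij = (E*[ij,y] - F*[ij,x])/(EG - F^2)
Gamma_xxx = 0, Gamma_xxy = 0, Gamma_xyy = 0, Gamma_yxx = 0, Gamma_yxy = -304/505, Gamma_yyy = 684/505
d^2x/dtau^2 = -(Gamma_xxx*(1/2)^2 + 2*Gamma_xxy*(1/2)*(-7/8) + Gamma_xyy*(-7/8)^2) = 0
d^2y/dtau^2 = -(Gamma_yxx*(1/2)^2 + 2*Gamma_yxy*(1/2)*(-7/8) + Gamma_yyy*(-7/8)^2) = -2527/1616

Answer: Gamma_xxx = 0, Gamma_xxy = 0, Gamma_xyy = 0, Gamma_yxx = 0, Gamma_yxy = -304/505, Gamma_yyy = 684/505; accelerations (d^2x/dtau^2, d^2y/dtau^2) = (0, -2527/1616)


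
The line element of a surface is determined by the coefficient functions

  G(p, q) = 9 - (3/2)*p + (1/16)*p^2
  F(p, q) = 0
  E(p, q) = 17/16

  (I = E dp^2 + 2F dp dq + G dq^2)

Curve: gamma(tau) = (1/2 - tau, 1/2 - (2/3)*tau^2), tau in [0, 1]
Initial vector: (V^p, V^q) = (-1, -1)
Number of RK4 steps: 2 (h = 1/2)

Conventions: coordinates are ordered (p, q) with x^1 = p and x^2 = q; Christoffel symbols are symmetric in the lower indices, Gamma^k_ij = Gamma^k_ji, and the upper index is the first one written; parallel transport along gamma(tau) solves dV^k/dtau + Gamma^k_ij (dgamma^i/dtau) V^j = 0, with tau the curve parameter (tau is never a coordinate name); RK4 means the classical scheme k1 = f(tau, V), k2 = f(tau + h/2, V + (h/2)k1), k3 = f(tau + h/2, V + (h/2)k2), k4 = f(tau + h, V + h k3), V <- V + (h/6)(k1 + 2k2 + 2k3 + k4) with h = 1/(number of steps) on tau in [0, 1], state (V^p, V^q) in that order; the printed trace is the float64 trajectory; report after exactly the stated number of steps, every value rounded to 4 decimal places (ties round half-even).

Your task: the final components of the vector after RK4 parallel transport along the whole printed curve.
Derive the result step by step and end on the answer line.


gamma'(tau) = (-1, -(4/3)*tau); f(tau, V)^k = -Gamma^k_ij(gamma(tau)) gamma'^i(tau) V^j; h = 1/2; intermediate values shown to 6 dp
curve data and Christoffel symbols at the stage parameters:
  tau = 0.000000: gamma = (0.500000, 0.500000), gamma' = (-1.000000, 0.000000); Gamma_ppp = 0.000000, Gamma_ppq = 0.000000, Gamma_pqq = 0.676471, Gamma_qpp = 0.000000, Gamma_qpq = -0.086957, Gamma_qqq = 0.000000
  tau = 0.250000: gamma = (0.250000, 0.458333), gamma' = (-1.000000, -0.333333); Gamma_ppp = 0.000000, Gamma_ppq = 0.000000, Gamma_pqq = 0.691176, Gamma_qpp = 0.000000, Gamma_qpq = -0.085106, Gamma_qqq = 0.000000
  tau = 0.500000: gamma = (0.000000, 0.333333), gamma' = (-1.000000, -0.666667); Gamma_ppp = 0.000000, Gamma_ppq = 0.000000, Gamma_pqq = 0.705882, Gamma_qpp = 0.000000, Gamma_qpq = -0.083333, Gamma_qqq = 0.000000
  tau = 0.750000: gamma = (-0.250000, 0.125000), gamma' = (-1.000000, -1.000000); Gamma_ppp = 0.000000, Gamma_ppq = 0.000000, Gamma_pqq = 0.720588, Gamma_qpp = 0.000000, Gamma_qpq = -0.081633, Gamma_qqq = 0.000000
  tau = 1.000000: gamma = (-0.500000, -0.166667), gamma' = (-1.000000, -1.333333); Gamma_ppp = 0.000000, Gamma_ppq = 0.000000, Gamma_pqq = 0.735294, Gamma_qpp = 0.000000, Gamma_qpq = -0.080000, Gamma_qqq = 0.000000
step 0: V^p = -1.0000, V^q = -1.0000
step 1: k1 = (0.000000, 0.086957), k2 = (-0.225384, 0.111625), k3 = (-0.223963, 0.112699), k4 = (-0.444071, 0.140414); V <- V + (h/6)(k1 + 2k2 + 2k3 + k4): V^p = -1.1119, V^q = -0.9437
step 2: k1 = (-0.444078, 0.140411), k2 = (-0.654699, 0.173998), k3 = (-0.648649, 0.177611), k4 = (-0.838098, 0.221586); V <- V + (h/6)(k1 + 2k2 + 2k3 + k4): V^p = -1.4360, V^q = -0.8549

Answer: V^p = -1.4360, V^q = -0.8549


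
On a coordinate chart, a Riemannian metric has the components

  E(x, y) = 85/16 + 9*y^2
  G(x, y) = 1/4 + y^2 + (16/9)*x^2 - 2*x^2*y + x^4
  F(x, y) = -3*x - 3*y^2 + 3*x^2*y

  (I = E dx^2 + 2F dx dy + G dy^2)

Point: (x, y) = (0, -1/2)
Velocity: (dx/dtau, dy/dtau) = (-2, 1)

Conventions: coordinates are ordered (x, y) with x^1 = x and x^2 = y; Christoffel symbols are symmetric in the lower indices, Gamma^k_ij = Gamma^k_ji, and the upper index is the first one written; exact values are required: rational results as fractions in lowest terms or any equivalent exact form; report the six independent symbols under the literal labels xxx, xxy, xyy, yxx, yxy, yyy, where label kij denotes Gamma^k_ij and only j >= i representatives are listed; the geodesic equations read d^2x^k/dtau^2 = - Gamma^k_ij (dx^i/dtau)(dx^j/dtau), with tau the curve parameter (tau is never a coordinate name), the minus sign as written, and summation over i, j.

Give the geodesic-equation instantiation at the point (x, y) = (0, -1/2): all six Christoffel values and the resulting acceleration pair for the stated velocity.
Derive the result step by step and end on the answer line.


E = 121/16, F = -3/4, G = 1/2 at the point
E_x = 0, E_y = -9, F_x = -3, F_y = 3, G_x = 0, G_y = -1
EG - F^2 = 103/32;  g^inv = (32/103) * [[1/2, 3/4], [3/4, 121/16]]
first-kind symbols [ij,l] = (1/2)(d_i g_jl + d_j g_il - d_l g_ij): [xx,x] = E_x/2 = 0, [xx,y] = F_x - E_y/2 = 3/2, [xy,x] = E_y/2 = -9/2, [xy,y] = G_x/2 = 0, [yy,x] = F_y - G_x/2 = 3, [yy,y] = G_y/2 = -1/2
Gamma^x_ij = (G*[ij,x] - F*[ij,y])/(EG - F^2), Gamma^y_ij = (E*[ij,y] - F*[ij,x])/(EG - F^2)
Gamma_xxx = 36/103, Gamma_xxy = -72/103, Gamma_xyy = 36/103, Gamma_yxx = 363/103, Gamma_yxy = -108/103, Gamma_yyy = -49/103
d^2x/dtau^2 = -(Gamma_xxx*(-2)^2 + 2*Gamma_xxy*(-2)*(1) + Gamma_xyy*(1)^2) = -468/103
d^2y/dtau^2 = -(Gamma_yxx*(-2)^2 + 2*Gamma_yxy*(-2)*(1) + Gamma_yyy*(1)^2) = -1835/103

Answer: Gamma_xxx = 36/103, Gamma_xxy = -72/103, Gamma_xyy = 36/103, Gamma_yxx = 363/103, Gamma_yxy = -108/103, Gamma_yyy = -49/103; accelerations (d^2x/dtau^2, d^2y/dtau^2) = (-468/103, -1835/103)


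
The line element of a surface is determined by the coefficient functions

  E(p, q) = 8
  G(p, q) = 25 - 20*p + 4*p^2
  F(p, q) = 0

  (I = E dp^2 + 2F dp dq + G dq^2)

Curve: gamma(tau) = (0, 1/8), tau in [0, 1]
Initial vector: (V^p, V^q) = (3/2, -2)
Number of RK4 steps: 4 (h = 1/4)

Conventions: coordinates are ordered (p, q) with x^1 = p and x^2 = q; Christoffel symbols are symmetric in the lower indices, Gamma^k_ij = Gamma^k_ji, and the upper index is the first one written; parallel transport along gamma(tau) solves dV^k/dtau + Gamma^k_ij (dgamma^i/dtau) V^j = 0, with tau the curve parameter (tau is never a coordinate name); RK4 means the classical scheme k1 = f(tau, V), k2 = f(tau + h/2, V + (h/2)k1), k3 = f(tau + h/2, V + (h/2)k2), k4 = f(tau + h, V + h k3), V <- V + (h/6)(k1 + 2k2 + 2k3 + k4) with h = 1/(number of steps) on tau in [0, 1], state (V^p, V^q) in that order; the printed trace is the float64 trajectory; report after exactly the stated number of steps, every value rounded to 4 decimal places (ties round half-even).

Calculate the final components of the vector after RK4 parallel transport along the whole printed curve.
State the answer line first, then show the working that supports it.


Answer: V^p = 1.5000, V^q = -2.0000

gamma'(tau) = (0, 0); f(tau, V)^k = -Gamma^k_ij(gamma(tau)) gamma'^i(tau) V^j; h = 1/4; intermediate values shown to 6 dp
curve data and Christoffel symbols at the stage parameters:
  tau = 0.000000: gamma = (0.000000, 0.125000), gamma' = (0.000000, 0.000000); Gamma_ppp = 0.000000, Gamma_ppq = 0.000000, Gamma_pqq = 1.250000, Gamma_qpp = 0.000000, Gamma_qpq = -0.400000, Gamma_qqq = 0.000000
  tau = 0.125000: gamma = (0.000000, 0.125000), gamma' = (0.000000, 0.000000); Gamma_ppp = 0.000000, Gamma_ppq = 0.000000, Gamma_pqq = 1.250000, Gamma_qpp = 0.000000, Gamma_qpq = -0.400000, Gamma_qqq = 0.000000
  tau = 0.250000: gamma = (0.000000, 0.125000), gamma' = (0.000000, 0.000000); Gamma_ppp = 0.000000, Gamma_ppq = 0.000000, Gamma_pqq = 1.250000, Gamma_qpp = 0.000000, Gamma_qpq = -0.400000, Gamma_qqq = 0.000000
  tau = 0.375000: gamma = (0.000000, 0.125000), gamma' = (0.000000, 0.000000); Gamma_ppp = 0.000000, Gamma_ppq = 0.000000, Gamma_pqq = 1.250000, Gamma_qpp = 0.000000, Gamma_qpq = -0.400000, Gamma_qqq = 0.000000
  tau = 0.500000: gamma = (0.000000, 0.125000), gamma' = (0.000000, 0.000000); Gamma_ppp = 0.000000, Gamma_ppq = 0.000000, Gamma_pqq = 1.250000, Gamma_qpp = 0.000000, Gamma_qpq = -0.400000, Gamma_qqq = 0.000000
  tau = 0.625000: gamma = (0.000000, 0.125000), gamma' = (0.000000, 0.000000); Gamma_ppp = 0.000000, Gamma_ppq = 0.000000, Gamma_pqq = 1.250000, Gamma_qpp = 0.000000, Gamma_qpq = -0.400000, Gamma_qqq = 0.000000
  tau = 0.750000: gamma = (0.000000, 0.125000), gamma' = (0.000000, 0.000000); Gamma_ppp = 0.000000, Gamma_ppq = 0.000000, Gamma_pqq = 1.250000, Gamma_qpp = 0.000000, Gamma_qpq = -0.400000, Gamma_qqq = 0.000000
  tau = 0.875000: gamma = (0.000000, 0.125000), gamma' = (0.000000, 0.000000); Gamma_ppp = 0.000000, Gamma_ppq = 0.000000, Gamma_pqq = 1.250000, Gamma_qpp = 0.000000, Gamma_qpq = -0.400000, Gamma_qqq = 0.000000
  tau = 1.000000: gamma = (0.000000, 0.125000), gamma' = (0.000000, 0.000000); Gamma_ppp = 0.000000, Gamma_ppq = 0.000000, Gamma_pqq = 1.250000, Gamma_qpp = 0.000000, Gamma_qpq = -0.400000, Gamma_qqq = 0.000000
step 0: V^p = 1.5000, V^q = -2.0000
step 1: k1 = (0.000000, 0.000000), k2 = (0.000000, 0.000000), k3 = (0.000000, 0.000000), k4 = (0.000000, 0.000000); V <- V + (h/6)(k1 + 2k2 + 2k3 + k4): V^p = 1.5000, V^q = -2.0000
step 2: k1 = (0.000000, 0.000000), k2 = (0.000000, 0.000000), k3 = (0.000000, 0.000000), k4 = (0.000000, 0.000000); V <- V + (h/6)(k1 + 2k2 + 2k3 + k4): V^p = 1.5000, V^q = -2.0000
step 3: k1 = (0.000000, 0.000000), k2 = (0.000000, 0.000000), k3 = (0.000000, 0.000000), k4 = (0.000000, 0.000000); V <- V + (h/6)(k1 + 2k2 + 2k3 + k4): V^p = 1.5000, V^q = -2.0000
step 4: k1 = (0.000000, 0.000000), k2 = (0.000000, 0.000000), k3 = (0.000000, 0.000000), k4 = (0.000000, 0.000000); V <- V + (h/6)(k1 + 2k2 + 2k3 + k4): V^p = 1.5000, V^q = -2.0000


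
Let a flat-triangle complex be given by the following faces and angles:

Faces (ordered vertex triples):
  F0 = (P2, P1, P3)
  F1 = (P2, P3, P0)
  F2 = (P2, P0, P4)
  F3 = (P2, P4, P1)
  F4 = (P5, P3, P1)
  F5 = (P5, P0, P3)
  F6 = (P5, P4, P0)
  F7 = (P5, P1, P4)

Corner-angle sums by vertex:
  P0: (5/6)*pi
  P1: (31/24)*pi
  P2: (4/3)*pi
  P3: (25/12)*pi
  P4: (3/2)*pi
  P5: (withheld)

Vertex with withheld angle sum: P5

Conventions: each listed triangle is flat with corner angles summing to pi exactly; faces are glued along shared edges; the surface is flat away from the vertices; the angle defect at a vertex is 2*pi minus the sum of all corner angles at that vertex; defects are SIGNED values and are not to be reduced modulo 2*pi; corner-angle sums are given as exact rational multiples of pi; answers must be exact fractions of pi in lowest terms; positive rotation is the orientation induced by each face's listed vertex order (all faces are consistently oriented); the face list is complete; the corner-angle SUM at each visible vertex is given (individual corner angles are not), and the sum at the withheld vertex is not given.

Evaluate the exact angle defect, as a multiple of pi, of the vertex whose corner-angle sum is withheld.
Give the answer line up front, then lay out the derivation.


Answer: defect(P5) = (25/24)*pi

V = 6, E = 12, F = 8; chi = V - E + F = 2
Gauss-Bonnet: total defect = 2*pi*chi = 4*pi; visible defects sum to (71/24)*pi


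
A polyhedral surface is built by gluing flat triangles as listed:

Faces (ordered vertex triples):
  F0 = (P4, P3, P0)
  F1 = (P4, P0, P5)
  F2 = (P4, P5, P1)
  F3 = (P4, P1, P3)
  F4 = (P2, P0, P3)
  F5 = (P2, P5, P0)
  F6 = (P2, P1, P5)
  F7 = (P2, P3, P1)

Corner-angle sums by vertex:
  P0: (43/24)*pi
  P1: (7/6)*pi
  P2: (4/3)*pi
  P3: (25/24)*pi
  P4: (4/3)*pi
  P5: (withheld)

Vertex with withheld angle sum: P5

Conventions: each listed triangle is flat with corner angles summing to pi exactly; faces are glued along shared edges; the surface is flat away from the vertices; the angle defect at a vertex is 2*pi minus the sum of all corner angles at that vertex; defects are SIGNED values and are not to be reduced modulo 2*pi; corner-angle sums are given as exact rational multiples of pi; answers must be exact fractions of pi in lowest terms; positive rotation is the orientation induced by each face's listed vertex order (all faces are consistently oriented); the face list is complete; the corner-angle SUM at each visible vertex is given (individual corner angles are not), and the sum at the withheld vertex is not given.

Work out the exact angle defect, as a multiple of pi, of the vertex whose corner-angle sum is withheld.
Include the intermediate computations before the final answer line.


V = 6, E = 12, F = 8; chi = V - E + F = 2
Gauss-Bonnet: total defect = 2*pi*chi = 4*pi; visible defects sum to (10/3)*pi

Answer: defect(P5) = (2/3)*pi


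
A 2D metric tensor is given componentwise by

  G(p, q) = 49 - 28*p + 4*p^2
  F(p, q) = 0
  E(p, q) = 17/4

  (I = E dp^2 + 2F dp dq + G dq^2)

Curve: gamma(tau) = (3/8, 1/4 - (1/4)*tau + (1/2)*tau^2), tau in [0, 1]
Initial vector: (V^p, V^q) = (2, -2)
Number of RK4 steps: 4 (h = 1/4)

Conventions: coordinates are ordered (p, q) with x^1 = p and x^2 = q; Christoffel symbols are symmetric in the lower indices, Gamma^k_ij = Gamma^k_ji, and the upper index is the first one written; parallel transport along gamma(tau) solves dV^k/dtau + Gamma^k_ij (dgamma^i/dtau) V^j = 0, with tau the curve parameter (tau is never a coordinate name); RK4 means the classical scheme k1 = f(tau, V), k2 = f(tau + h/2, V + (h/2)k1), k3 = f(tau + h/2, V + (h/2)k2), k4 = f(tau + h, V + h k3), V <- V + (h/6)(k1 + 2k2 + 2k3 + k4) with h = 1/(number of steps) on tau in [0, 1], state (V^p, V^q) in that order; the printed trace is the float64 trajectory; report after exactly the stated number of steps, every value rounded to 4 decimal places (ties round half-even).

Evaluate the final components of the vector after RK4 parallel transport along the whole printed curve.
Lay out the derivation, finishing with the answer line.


gamma'(tau) = (0, -1/4 + tau); f(tau, V)^k = -Gamma^k_ij(gamma(tau)) gamma'^i(tau) V^j; h = 1/4; intermediate values shown to 6 dp
curve data and Christoffel symbols at the stage parameters:
  tau = 0.000000: gamma = (0.375000, 0.250000), gamma' = (0.000000, -0.250000); Gamma_ppp = 0.000000, Gamma_ppq = 0.000000, Gamma_pqq = 2.941176, Gamma_qpp = 0.000000, Gamma_qpq = -0.320000, Gamma_qqq = 0.000000
  tau = 0.125000: gamma = (0.375000, 0.226562), gamma' = (0.000000, -0.125000); Gamma_ppp = 0.000000, Gamma_ppq = 0.000000, Gamma_pqq = 2.941176, Gamma_qpp = 0.000000, Gamma_qpq = -0.320000, Gamma_qqq = 0.000000
  tau = 0.250000: gamma = (0.375000, 0.218750), gamma' = (0.000000, 0.000000); Gamma_ppp = 0.000000, Gamma_ppq = 0.000000, Gamma_pqq = 2.941176, Gamma_qpp = 0.000000, Gamma_qpq = -0.320000, Gamma_qqq = 0.000000
  tau = 0.375000: gamma = (0.375000, 0.226562), gamma' = (0.000000, 0.125000); Gamma_ppp = 0.000000, Gamma_ppq = 0.000000, Gamma_pqq = 2.941176, Gamma_qpp = 0.000000, Gamma_qpq = -0.320000, Gamma_qqq = 0.000000
  tau = 0.500000: gamma = (0.375000, 0.250000), gamma' = (0.000000, 0.250000); Gamma_ppp = 0.000000, Gamma_ppq = 0.000000, Gamma_pqq = 2.941176, Gamma_qpp = 0.000000, Gamma_qpq = -0.320000, Gamma_qqq = 0.000000
  tau = 0.625000: gamma = (0.375000, 0.289062), gamma' = (0.000000, 0.375000); Gamma_ppp = 0.000000, Gamma_ppq = 0.000000, Gamma_pqq = 2.941176, Gamma_qpp = 0.000000, Gamma_qpq = -0.320000, Gamma_qqq = 0.000000
  tau = 0.750000: gamma = (0.375000, 0.343750), gamma' = (0.000000, 0.500000); Gamma_ppp = 0.000000, Gamma_ppq = 0.000000, Gamma_pqq = 2.941176, Gamma_qpp = 0.000000, Gamma_qpq = -0.320000, Gamma_qqq = 0.000000
  tau = 0.875000: gamma = (0.375000, 0.414062), gamma' = (0.000000, 0.625000); Gamma_ppp = 0.000000, Gamma_ppq = 0.000000, Gamma_pqq = 2.941176, Gamma_qpp = 0.000000, Gamma_qpq = -0.320000, Gamma_qqq = 0.000000
  tau = 1.000000: gamma = (0.375000, 0.500000), gamma' = (0.000000, 0.750000); Gamma_ppp = 0.000000, Gamma_ppq = 0.000000, Gamma_pqq = 2.941176, Gamma_qpp = 0.000000, Gamma_qpq = -0.320000, Gamma_qqq = 0.000000
step 0: V^p = 2.0000, V^q = -2.0000
step 1: k1 = (-1.470588, -0.160000), k2 = (-0.742647, -0.072647), k3 = (-0.738633, -0.076287), k4 = (0.000000, 0.000000); V <- V + (h/6)(k1 + 2k2 + 2k3 + k4): V^p = 1.8153, V^q = -2.0191
step 2: k1 = (0.000000, 0.000000), k2 = (0.742308, 0.072611), k3 = (0.738971, 0.076323), k4 = (1.470586, 0.160002); V <- V + (h/6)(k1 + 2k2 + 2k3 + k4): V^p = 2.0000, V^q = -2.0000
step 3: k1 = (1.470588, 0.160000), k2 = (2.183823, 0.262059), k3 = (2.169753, 0.272757), k4 = (2.840898, 0.406790); V <- V + (h/6)(k1 + 2k2 + 2k3 + k4): V^p = 2.5424, V^q = -1.9318
step 4: k1 = (2.840905, 0.406791), k2 = (3.457659, 0.579511), k3 = (3.417972, 0.594930), k4 = (3.933271, 0.815265); V <- V + (h/6)(k1 + 2k2 + 2k3 + k4): V^p = 3.3977, V^q = -1.7830

Answer: V^p = 3.3977, V^q = -1.7830


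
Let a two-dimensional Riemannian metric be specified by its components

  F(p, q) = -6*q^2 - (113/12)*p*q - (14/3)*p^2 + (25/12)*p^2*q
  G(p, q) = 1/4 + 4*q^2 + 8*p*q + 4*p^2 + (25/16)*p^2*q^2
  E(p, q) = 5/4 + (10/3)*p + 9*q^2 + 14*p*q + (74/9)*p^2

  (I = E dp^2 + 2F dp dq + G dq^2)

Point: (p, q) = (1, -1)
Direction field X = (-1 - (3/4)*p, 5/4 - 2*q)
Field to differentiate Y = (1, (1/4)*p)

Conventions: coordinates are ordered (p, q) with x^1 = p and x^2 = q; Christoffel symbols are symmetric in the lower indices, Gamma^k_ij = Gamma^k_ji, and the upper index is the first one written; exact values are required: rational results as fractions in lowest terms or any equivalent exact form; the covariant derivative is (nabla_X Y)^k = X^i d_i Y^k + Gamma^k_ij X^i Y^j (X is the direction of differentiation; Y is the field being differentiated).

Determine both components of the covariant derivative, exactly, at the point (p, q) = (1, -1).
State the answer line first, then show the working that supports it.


Answer: (nabla_X Y)^p = 95629/37312, (nabla_X Y)^q = 224197/27984

E = 281/36, F = -10/3, G = 29/16 at the point
E_p = 52/9, E_q = -4, F_p = -49/12, F_q = 14/3, G_p = 25/8, G_q = -25/8
EG - F^2 = 583/192;  g^inv = (192/583) * [[29/16, 10/3], [10/3, 281/36]]
first-kind symbols [ij,l] = (1/2)(d_i g_jl + d_j g_il - d_l g_ij): [pp,p] = E_p/2 = 26/9, [pp,q] = F_p - E_q/2 = -25/12, [pq,p] = E_q/2 = -2, [pq,q] = G_p/2 = 25/16, [qq,p] = F_q - G_p/2 = 149/48, [qq,q] = G_q/2 = -25/16
Gamma^p_ij = (G*[ij,p] - F*[ij,q])/(EG - F^2), Gamma^q_ij = (E*[ij,q] - F*[ij,p])/(EG - F^2)
Gamma_ppp = -328/583, Gamma_ppq = 304/583, Gamma_pqq = 321/2332, Gamma_qpp = -3820/1749, Gamma_qpq = 3185/1749, Gamma_qqq = -355/583
X = (-7/4, 13/4), Y = (1, 1/4) at the point


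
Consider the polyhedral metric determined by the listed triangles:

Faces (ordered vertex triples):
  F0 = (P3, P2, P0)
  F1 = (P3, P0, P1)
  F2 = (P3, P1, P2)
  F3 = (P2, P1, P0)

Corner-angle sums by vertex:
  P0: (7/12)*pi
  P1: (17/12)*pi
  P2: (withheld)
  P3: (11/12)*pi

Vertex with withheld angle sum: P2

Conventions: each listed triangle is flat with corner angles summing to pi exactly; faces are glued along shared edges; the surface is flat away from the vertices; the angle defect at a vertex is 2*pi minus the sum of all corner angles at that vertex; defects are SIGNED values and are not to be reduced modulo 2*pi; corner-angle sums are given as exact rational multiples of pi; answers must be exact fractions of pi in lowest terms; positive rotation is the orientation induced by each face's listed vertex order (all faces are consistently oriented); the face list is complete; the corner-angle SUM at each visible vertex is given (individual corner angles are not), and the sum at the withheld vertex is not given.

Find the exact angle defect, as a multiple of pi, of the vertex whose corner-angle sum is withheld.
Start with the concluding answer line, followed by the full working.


Answer: defect(P2) = (11/12)*pi

V = 4, E = 6, F = 4; chi = V - E + F = 2
Gauss-Bonnet: total defect = 2*pi*chi = 4*pi; visible defects sum to (37/12)*pi


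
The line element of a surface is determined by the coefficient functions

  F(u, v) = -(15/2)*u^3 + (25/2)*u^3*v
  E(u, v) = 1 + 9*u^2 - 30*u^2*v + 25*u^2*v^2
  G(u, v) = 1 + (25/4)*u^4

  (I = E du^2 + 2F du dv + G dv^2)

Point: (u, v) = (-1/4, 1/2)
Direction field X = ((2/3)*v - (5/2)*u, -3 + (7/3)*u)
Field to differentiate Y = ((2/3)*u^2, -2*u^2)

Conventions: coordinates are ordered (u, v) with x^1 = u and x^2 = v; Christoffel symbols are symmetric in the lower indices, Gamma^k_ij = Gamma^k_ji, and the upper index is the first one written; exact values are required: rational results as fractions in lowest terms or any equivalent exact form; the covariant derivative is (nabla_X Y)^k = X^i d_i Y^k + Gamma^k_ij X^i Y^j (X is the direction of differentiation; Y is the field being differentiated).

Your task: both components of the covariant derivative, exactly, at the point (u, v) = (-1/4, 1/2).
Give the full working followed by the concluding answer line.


E = 65/64, F = 5/256, G = 1049/1024 at the point
E_u = -1/8, E_v = -5/16, F_u = -15/64, F_v = -25/128, G_u = -25/64, G_v = 0
EG - F^2 = 1065/1024;  g^inv = (1024/1065) * [[1049/1024, -5/256], [-5/256, 65/64]]
first-kind symbols [ij,l] = (1/2)(d_i g_jl + d_j g_il - d_l g_ij): [uu,u] = E_u/2 = -1/16, [uu,v] = F_u - E_v/2 = -5/64, [uv,u] = E_v/2 = -5/32, [uv,v] = G_u/2 = -25/128, [vv,u] = F_v - G_u/2 = 0, [vv,v] = G_v/2 = 0
Gamma^u_ij = (G*[ij,u] - F*[ij,v])/(EG - F^2), Gamma^v_ij = (E*[ij,v] - F*[ij,u])/(EG - F^2)
Gamma_uuu = -64/1065, Gamma_uuv = -32/213, Gamma_uvv = 0, Gamma_vuu = -16/213, Gamma_vuv = -40/213, Gamma_vvv = 0
X = (23/24, -43/12), Y = (1/24, -1/8) at the point

Answer: (nabla_X Y)^u = -7193/25560, (nabla_X Y)^v = 857/852


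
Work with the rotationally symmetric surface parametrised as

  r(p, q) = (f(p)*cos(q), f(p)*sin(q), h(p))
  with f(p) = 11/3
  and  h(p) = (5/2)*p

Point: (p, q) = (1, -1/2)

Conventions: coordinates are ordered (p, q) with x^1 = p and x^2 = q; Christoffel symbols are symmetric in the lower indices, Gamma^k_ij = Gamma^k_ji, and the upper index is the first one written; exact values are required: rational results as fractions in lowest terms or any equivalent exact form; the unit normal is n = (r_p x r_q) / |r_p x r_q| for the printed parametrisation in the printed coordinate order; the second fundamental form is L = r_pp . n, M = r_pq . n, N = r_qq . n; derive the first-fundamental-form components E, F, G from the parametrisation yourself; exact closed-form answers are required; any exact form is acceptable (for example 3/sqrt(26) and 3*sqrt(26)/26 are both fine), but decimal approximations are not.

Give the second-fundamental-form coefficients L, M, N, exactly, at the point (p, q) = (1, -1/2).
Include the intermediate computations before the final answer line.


f = 11/3, f' = 0, f'' = 0, h' = 5/2, h'' = 0
E = 25/4, F = 0, G = 121/9; answer radicand W^2 = 25/4
unnormalised second-form numerators: l = 0, m = 0, n = 55/6; L = l/sqrt(25/4), and similarly M = m/sqrt(W^2), N = n/sqrt(W^2)

Answer: L = 0, M = 0, N = 11/3


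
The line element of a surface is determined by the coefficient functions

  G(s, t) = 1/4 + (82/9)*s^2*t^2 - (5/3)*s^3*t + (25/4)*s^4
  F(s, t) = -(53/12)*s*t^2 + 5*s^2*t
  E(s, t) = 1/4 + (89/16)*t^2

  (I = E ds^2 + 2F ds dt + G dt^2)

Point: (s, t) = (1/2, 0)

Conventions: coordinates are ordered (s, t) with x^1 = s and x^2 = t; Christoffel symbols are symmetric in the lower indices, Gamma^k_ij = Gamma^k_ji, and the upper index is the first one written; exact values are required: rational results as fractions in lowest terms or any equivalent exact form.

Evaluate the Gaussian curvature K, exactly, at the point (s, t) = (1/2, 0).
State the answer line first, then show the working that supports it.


Answer: K = -64304/1681

E = 1/4, F = 0, G = 41/64, EG - F^2 = 41/256 at the point
E_s = 0, E_t = 0, F_s = 0, F_t = 5/4, G_s = 25/8, G_t = -5/24
E_tt = 89/8, F_st = 5, G_ss = 75/4
Brioschi: K = (det M1 - det M2) / (EG - F^2)^2 with the standard first/second-derivative matrices M1, M2.
M1 = [[-E_tt/2 + F_st - G_ss/2, E_s/2, F_s - E_t/2], [F_t - G_s/2, E, F], [G_t/2, F, G]] = [[-159/16, 0, 0], [-5/16, 1/4, 0], [-5/48, 0, 41/64]]; det M1 = -6519/4096
M2 = [[0, E_t/2, G_s/2], [E_t/2, E, F], [G_s/2, F, G]] = [[0, 0, 25/16], [0, 1/4, 0], [25/16, 0, 41/64]]; det M2 = -625/1024
det M1 - det M2 = -4019/4096; K = -4019/4096 / (41/256)^2 = -64304/1681


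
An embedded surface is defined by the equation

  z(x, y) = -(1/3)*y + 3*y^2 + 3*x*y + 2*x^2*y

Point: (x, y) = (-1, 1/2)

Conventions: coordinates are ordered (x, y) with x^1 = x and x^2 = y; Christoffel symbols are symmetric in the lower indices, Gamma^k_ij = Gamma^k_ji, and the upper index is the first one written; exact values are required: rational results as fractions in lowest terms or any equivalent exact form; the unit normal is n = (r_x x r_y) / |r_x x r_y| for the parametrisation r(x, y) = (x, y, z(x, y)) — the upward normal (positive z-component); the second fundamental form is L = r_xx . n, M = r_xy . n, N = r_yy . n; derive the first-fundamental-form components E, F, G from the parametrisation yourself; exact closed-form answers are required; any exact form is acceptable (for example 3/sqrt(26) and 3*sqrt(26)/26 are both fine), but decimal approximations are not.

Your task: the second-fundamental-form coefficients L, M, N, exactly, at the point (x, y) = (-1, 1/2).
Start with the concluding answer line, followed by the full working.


Answer: L = 12*sqrt(145)/145, M = -6*sqrt(145)/145, N = 36*sqrt(145)/145

z_x = -1/2, z_y = 5/3, z_xx = 2, z_xy = -1, z_yy = 6
E = 5/4, F = -5/6, G = 34/9; answer radicand W^2 = 145/36
unnormalised second-form numerators: l = 2, m = -1, n = 6; L = l/sqrt(145/36), and similarly M = m/sqrt(W^2), N = n/sqrt(W^2)


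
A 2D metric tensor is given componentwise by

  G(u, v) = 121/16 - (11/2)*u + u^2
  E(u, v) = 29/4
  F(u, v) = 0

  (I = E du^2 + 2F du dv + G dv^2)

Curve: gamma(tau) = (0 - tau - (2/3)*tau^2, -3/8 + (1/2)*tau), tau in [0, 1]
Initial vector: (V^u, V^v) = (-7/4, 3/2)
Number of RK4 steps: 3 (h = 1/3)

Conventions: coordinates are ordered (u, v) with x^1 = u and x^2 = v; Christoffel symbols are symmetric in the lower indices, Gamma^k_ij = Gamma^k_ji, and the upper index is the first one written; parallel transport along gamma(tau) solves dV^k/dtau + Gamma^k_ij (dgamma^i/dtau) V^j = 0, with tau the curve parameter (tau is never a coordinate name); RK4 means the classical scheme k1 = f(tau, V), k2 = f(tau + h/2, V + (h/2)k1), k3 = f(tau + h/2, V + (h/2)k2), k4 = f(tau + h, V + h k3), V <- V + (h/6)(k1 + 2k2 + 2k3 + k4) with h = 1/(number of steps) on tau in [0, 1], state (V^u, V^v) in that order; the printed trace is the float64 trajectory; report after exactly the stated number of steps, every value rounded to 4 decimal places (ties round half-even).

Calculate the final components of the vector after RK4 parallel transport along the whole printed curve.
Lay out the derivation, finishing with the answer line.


gamma'(tau) = (-1 - (4/3)*tau, 1/2); f(tau, V)^k = -Gamma^k_ij(gamma(tau)) gamma'^i(tau) V^j; h = 1/3; intermediate values shown to 6 dp
curve data and Christoffel symbols at the stage parameters:
  tau = 0.000000: gamma = (0.000000, -0.375000), gamma' = (-1.000000, 0.500000); Gamma_uuu = 0.000000, Gamma_uuv = 0.000000, Gamma_uvv = 0.379310, Gamma_vuu = 0.000000, Gamma_vuv = -0.363636, Gamma_vvv = 0.000000
  tau = 0.166667: gamma = (-0.185185, -0.291667), gamma' = (-1.222222, 0.500000); Gamma_uuu = 0.000000, Gamma_uuv = 0.000000, Gamma_uvv = 0.404853, Gamma_vuu = 0.000000, Gamma_vuv = -0.340694, Gamma_vvv = 0.000000
  tau = 0.333333: gamma = (-0.407407, -0.208333), gamma' = (-1.444444, 0.500000); Gamma_uuu = 0.000000, Gamma_uuv = 0.000000, Gamma_uvv = 0.435504, Gamma_vuu = 0.000000, Gamma_vuv = -0.316716, Gamma_vvv = 0.000000
  tau = 0.500000: gamma = (-0.666667, -0.125000), gamma' = (-1.666667, 0.500000); Gamma_uuu = 0.000000, Gamma_uuv = 0.000000, Gamma_uvv = 0.471264, Gamma_vuu = 0.000000, Gamma_vuv = -0.292683, Gamma_vvv = 0.000000
  tau = 0.666667: gamma = (-0.962963, -0.041667), gamma' = (-1.888889, 0.500000); Gamma_uuu = 0.000000, Gamma_uuv = 0.000000, Gamma_uvv = 0.512133, Gamma_vuu = 0.000000, Gamma_vuv = -0.269327, Gamma_vvv = 0.000000
  tau = 0.833333: gamma = (-1.296296, 0.041667), gamma' = (-2.111111, 0.500000); Gamma_uuu = 0.000000, Gamma_uuv = 0.000000, Gamma_uvv = 0.558110, Gamma_vuu = 0.000000, Gamma_vuv = -0.247140, Gamma_vvv = 0.000000
  tau = 1.000000: gamma = (-1.666667, 0.125000), gamma' = (-2.333333, 0.500000); Gamma_uuu = 0.000000, Gamma_uuv = 0.000000, Gamma_uvv = 0.609195, Gamma_vuu = 0.000000, Gamma_vuv = -0.226415, Gamma_vvv = 0.000000
step 0: V^u = -1.7500, V^v = 1.5000
step 1: k1 = (-0.284483, -0.863636), k2 = (-0.274503, -0.870853), k3 = (-0.274259, -0.870069), k4 = (-0.263475, -0.845141); V <- V + (h/6)(k1 + 2k2 + 2k3 + k4): V^u = -1.8414, V^v = 1.2116
step 2: k1 = (-0.263836, -0.845898), k2 = (-0.252279, -0.798178), k3 = (-0.254153, -0.801776), k4 = (-0.241822, -0.739809); V <- V + (h/6)(k1 + 2k2 + 2k3 + k4): V^u = -1.9258, V^v = 0.9458
step 3: k1 = (-0.242179, -0.740469), k2 = (-0.229482, -0.672009), k3 = (-0.232666, -0.677701), k4 = (-0.219269, -0.607098); V <- V + (h/6)(k1 + 2k2 + 2k3 + k4): V^u = -2.0028, V^v = 0.7209

Answer: V^u = -2.0028, V^v = 0.7209
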